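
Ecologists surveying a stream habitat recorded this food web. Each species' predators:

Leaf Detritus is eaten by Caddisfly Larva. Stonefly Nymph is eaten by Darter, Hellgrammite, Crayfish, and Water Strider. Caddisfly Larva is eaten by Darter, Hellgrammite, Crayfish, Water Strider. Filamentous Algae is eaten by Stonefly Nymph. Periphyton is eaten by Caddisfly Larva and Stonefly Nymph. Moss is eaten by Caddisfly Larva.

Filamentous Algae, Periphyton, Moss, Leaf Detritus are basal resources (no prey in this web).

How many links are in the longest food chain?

2 links

One longest chain: Periphyton → Caddisfly Larva → Hellgrammite.
It has 3 species and 2 links.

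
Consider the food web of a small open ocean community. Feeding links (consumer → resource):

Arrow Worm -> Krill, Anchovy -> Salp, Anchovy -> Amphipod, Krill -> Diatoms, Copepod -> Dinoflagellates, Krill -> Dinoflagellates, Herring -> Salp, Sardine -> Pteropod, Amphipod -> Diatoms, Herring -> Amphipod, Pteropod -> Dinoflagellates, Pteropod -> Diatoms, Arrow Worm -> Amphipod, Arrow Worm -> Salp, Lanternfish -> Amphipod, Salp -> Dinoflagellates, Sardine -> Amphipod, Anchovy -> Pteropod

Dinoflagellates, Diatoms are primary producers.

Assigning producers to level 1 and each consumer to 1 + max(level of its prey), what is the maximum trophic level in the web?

3

Producers (level 1): Dinoflagellates, Diatoms.
Diatoms → Amphipod → Sardine gives Sardine level 3.
No species has a prey at level 3, so no species reaches level 4.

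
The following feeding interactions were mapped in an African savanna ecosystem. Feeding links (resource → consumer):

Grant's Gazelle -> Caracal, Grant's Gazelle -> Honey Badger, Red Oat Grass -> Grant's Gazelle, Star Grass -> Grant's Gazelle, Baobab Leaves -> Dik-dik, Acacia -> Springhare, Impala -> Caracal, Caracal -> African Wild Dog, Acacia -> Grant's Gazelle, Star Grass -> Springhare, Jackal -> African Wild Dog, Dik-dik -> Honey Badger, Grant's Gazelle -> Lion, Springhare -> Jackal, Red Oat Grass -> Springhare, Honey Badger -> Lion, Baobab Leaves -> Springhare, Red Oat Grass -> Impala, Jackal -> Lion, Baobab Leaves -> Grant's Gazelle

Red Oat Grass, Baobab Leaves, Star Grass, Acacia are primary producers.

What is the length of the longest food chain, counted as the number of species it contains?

One longest chain: Baobab Leaves → Dik-dik → Honey Badger → Lion.
It has 4 species and 3 links.

4 species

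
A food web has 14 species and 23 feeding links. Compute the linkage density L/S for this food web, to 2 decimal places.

There are L = 23 links among S = 14 species.
L/S = 23/14 = 1.6429 ≈ 1.64.

L/S = 1.64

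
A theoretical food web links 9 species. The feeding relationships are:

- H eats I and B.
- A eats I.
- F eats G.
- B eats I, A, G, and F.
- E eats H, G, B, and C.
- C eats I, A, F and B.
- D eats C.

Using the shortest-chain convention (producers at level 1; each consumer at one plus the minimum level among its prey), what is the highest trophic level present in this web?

Producers (level 1): G, I.
Following each consumer down to its lowest-level prey: I → C → D (levels 1 through 3).
All prey of D (C 2) are at level 2 or above, so D is at level 1 + 2 = 3.
Every consumer has at least one prey at level 2 or below, so none exceeds level 3.

3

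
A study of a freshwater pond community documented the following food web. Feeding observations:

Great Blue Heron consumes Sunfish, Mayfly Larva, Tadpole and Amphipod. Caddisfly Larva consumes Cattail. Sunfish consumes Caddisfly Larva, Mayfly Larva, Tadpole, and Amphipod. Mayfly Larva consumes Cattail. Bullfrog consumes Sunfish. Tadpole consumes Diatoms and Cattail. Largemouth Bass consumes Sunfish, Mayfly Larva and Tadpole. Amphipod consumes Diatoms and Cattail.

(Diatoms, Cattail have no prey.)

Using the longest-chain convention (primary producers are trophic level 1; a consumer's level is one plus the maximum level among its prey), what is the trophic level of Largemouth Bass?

Cattail is a producer → level 1.
Mayfly Larva eats Cattail → level 2.
Sunfish eats Mayfly Larva (level 2); other prey at levels: Tadpole 2, Amphipod 2, Caddisfly Larva 2 → level 3.
Largemouth Bass eats Sunfish (level 3); other prey at levels: Mayfly Larva 2, Tadpole 2 → level 4.

Trophic level 4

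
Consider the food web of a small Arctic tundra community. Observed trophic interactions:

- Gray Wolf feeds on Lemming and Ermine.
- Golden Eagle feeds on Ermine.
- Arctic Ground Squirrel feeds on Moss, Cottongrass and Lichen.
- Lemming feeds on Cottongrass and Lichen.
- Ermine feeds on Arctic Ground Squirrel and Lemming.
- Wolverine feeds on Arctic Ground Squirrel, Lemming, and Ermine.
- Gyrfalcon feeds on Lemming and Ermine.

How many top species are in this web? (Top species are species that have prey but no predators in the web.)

Top species (has prey, but nothing eats it): Gyrfalcon, Wolverine, Golden Eagle, Gray Wolf.
Count: 4.

4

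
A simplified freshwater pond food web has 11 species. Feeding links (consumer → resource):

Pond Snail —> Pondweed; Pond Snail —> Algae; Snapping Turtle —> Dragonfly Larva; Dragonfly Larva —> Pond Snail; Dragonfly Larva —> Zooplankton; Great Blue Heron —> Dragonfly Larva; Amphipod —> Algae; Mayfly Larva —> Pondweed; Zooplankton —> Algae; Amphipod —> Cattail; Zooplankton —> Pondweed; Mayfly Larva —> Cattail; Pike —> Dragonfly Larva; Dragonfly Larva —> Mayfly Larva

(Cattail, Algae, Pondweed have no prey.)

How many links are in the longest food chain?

One longest chain: Algae → Zooplankton → Dragonfly Larva → Pike.
It has 4 species and 3 links.

3 links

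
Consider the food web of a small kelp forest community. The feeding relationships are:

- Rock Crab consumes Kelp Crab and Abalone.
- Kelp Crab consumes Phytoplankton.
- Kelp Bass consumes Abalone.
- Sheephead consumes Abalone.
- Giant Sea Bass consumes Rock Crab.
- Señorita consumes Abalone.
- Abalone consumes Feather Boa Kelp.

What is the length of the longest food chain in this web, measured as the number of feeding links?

3 links

One longest chain: Phytoplankton → Kelp Crab → Rock Crab → Giant Sea Bass.
It has 4 species and 3 links.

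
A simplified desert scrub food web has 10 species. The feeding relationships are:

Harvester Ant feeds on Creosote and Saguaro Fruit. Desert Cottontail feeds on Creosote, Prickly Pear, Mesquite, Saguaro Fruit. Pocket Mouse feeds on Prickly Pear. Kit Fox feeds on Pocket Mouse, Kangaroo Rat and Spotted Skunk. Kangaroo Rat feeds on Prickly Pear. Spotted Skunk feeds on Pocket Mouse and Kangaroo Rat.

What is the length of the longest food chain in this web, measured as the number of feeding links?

One longest chain: Prickly Pear → Kangaroo Rat → Spotted Skunk → Kit Fox.
It has 4 species and 3 links.

3 links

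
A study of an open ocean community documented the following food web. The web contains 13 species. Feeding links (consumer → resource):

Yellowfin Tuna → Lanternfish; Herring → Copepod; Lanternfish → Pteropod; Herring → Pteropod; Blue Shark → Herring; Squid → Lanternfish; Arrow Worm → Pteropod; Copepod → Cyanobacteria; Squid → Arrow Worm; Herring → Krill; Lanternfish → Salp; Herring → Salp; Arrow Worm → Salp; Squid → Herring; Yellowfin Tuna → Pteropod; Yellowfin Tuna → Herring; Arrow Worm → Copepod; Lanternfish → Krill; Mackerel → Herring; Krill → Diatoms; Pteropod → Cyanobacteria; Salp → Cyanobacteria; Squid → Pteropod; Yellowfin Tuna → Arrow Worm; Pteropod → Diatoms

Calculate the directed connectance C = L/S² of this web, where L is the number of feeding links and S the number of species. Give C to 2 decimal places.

C = 0.15

The web has S = 13 species and L = 25 feeding links.
C = L / S² = 25 / 169 = 0.1479 ≈ 0.15.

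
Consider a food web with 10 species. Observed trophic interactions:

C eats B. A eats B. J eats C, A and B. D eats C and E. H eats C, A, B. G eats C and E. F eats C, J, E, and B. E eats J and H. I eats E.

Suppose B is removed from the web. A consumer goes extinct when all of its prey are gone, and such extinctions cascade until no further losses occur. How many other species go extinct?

Remove B.
Round 1: A (all prey gone), C (all prey gone) → extinct.
Round 2: J (all prey gone), H (all prey gone) → extinct.
Round 3: E (all prey gone) → extinct.
Round 4: I (all prey gone), F (all prey gone), D (all prey gone), G (all prey gone) → extinct.
No further losses. Total secondary extinctions: 9.

9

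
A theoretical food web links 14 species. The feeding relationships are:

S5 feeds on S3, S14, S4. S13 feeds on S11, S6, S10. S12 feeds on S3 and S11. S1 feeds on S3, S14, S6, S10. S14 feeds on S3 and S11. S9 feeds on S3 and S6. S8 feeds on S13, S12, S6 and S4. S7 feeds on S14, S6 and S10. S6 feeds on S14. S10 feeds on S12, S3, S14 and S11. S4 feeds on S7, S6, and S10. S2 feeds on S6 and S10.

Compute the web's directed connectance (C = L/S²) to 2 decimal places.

C = 0.17

The web has S = 14 species and L = 33 feeding links.
C = L / S² = 33 / 196 = 0.1684 ≈ 0.17.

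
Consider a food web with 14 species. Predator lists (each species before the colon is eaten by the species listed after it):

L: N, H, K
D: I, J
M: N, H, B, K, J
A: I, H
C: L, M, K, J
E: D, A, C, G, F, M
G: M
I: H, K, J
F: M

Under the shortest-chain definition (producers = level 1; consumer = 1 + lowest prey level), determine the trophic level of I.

Trophic level 3

E is a producer → level 1.
D eats E → level 2.
I eats D → level 3.
No prey of I is below level 2, so 3 is the minimum.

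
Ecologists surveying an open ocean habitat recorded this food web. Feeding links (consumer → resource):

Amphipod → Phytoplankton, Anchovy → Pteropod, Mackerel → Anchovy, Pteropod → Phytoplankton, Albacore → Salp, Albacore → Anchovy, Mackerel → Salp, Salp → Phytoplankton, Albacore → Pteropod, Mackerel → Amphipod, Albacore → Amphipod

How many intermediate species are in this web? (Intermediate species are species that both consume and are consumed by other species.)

Intermediate species (has both prey and predators): Amphipod, Salp, Pteropod, Anchovy.
Count: 4.

4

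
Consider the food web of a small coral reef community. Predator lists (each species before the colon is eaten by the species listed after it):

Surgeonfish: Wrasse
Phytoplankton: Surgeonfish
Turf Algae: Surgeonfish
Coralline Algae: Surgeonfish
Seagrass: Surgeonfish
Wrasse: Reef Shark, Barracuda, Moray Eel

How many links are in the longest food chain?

One longest chain: Phytoplankton → Surgeonfish → Wrasse → Reef Shark.
It has 4 species and 3 links.

3 links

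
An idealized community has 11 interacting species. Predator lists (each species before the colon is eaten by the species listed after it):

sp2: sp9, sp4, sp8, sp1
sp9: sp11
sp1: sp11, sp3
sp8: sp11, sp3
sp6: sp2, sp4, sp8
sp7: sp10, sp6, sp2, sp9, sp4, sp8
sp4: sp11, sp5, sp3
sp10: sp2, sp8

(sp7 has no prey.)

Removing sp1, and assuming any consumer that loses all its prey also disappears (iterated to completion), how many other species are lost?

0

Remove sp1.
Every predator of it retains at least one other prey: sp11 still has sp9, sp4, sp8; sp3 still has sp4, sp8.
No consumer loses all prey, so no secondary extinctions occur.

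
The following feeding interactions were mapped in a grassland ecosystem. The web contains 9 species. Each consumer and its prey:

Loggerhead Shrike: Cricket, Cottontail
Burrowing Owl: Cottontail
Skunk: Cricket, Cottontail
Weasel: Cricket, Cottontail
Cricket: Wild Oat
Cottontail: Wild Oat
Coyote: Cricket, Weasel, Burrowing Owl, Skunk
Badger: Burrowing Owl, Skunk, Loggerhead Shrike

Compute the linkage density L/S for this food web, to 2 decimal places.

There are L = 16 links among S = 9 species.
L/S = 16/9 = 1.7778 ≈ 1.78.

L/S = 1.78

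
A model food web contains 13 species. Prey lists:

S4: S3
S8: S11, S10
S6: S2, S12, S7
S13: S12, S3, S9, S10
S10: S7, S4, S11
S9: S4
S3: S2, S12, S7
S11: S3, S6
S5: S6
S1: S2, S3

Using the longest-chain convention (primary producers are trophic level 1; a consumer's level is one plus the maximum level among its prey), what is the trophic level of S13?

Trophic level 5

S2 is a producer → level 1.
S3 eats S2 (level 1); other prey at levels: S12 1, S7 1 → level 2.
S4 eats S3 → level 3.
S9 eats S4 → level 4.
S13 eats S9 (level 4); other prey at levels: S12 1, S3 2, S10 4 → level 5.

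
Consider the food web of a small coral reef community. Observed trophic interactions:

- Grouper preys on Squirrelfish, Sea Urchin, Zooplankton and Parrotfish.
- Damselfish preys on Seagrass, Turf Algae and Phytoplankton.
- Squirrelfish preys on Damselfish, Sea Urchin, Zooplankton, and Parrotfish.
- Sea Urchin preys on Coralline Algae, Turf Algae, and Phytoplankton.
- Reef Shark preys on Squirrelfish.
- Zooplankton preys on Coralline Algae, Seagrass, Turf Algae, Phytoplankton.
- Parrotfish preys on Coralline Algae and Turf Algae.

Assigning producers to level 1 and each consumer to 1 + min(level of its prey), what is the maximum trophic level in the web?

4

Producers (level 1): Seagrass, Phytoplankton, Turf Algae, Coralline Algae.
Following each consumer down to its lowest-level prey: Seagrass → Zooplankton → Squirrelfish → Reef Shark (levels 1 through 4).
All prey of Reef Shark (Squirrelfish 3) are at level 3 or above, so Reef Shark is at level 1 + 3 = 4.
Every consumer has at least one prey at level 3 or below, so none exceeds level 4.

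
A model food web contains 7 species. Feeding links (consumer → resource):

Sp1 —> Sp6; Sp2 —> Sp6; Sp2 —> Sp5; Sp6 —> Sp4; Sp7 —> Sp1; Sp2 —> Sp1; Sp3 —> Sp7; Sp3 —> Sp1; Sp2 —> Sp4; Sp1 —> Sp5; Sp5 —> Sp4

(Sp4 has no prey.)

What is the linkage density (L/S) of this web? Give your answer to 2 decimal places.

L/S = 1.57

There are L = 11 links among S = 7 species.
L/S = 11/7 = 1.5714 ≈ 1.57.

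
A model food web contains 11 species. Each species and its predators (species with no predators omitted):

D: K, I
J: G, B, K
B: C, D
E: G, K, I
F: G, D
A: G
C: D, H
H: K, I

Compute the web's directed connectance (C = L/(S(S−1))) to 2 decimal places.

The web has S = 11 species and L = 17 feeding links.
C = L / (S(S−1)) = 17 / 110 = 0.1545 ≈ 0.15.

C = 0.15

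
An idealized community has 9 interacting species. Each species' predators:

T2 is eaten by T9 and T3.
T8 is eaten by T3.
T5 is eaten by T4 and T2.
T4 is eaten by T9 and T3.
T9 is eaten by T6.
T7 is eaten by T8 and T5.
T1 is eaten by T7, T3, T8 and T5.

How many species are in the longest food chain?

One longest chain: T1 → T7 → T5 → T2 → T9 → T6.
It has 6 species and 5 links.

6 species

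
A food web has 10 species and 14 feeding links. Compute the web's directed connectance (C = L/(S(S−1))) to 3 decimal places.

C = 0.156

The web has S = 10 species and L = 14 feeding links.
C = L / (S(S−1)) = 14 / 90 = 0.1556 ≈ 0.156.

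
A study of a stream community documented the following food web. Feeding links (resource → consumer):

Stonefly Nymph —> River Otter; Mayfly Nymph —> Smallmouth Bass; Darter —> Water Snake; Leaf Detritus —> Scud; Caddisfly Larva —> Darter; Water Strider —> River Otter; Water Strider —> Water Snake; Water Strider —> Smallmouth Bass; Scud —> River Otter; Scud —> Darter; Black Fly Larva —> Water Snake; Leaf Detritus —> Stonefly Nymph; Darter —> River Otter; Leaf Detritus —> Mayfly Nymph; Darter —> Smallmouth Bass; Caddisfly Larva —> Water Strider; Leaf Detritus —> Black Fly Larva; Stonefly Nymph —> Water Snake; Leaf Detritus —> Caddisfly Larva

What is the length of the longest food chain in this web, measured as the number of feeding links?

3 links

One longest chain: Leaf Detritus → Scud → Darter → Smallmouth Bass.
It has 4 species and 3 links.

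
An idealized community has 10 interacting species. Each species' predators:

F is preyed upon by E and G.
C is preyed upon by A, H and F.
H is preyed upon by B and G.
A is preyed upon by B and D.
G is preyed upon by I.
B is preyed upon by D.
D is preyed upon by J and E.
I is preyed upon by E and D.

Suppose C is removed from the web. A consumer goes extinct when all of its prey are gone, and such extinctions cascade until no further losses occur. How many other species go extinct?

9

Remove C.
Round 1: F (all prey gone), A (all prey gone), H (all prey gone) → extinct.
Round 2: B (all prey gone), G (all prey gone) → extinct.
Round 3: I (all prey gone) → extinct.
Round 4: D (all prey gone) → extinct.
Round 5: J (all prey gone), E (all prey gone) → extinct.
No further losses. Total secondary extinctions: 9.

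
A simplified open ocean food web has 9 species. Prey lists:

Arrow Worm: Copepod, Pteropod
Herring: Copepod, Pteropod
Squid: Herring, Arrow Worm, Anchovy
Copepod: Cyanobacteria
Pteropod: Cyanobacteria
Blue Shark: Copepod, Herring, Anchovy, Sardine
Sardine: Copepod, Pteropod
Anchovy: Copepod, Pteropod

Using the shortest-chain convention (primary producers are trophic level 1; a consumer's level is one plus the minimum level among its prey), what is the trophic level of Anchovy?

Trophic level 3

Cyanobacteria is a producer → level 1.
Copepod eats Cyanobacteria → level 2.
Anchovy eats Copepod → level 3.
No prey of Anchovy is below level 2, so 3 is the minimum.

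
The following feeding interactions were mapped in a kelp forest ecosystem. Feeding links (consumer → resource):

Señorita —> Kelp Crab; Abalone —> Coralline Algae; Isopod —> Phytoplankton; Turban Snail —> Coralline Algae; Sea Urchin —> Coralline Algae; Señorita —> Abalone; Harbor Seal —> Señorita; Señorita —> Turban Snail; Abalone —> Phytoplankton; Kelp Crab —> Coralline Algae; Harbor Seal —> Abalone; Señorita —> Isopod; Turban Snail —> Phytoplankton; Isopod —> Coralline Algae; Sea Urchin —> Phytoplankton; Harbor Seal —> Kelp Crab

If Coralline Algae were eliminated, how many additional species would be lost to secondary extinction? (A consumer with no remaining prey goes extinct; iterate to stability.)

Remove Coralline Algae.
Round 1: Kelp Crab (all prey gone) → extinct.
No further losses. Total secondary extinctions: 1.

1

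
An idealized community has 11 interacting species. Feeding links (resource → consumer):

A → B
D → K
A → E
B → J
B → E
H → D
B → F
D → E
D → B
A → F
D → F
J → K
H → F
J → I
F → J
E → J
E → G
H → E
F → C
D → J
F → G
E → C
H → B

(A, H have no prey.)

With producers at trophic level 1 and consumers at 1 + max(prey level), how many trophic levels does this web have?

6

Producers (level 1): A, H.
H → D → B → F → J → I gives I level 6.
No species has a prey at level 6, so no species reaches level 7.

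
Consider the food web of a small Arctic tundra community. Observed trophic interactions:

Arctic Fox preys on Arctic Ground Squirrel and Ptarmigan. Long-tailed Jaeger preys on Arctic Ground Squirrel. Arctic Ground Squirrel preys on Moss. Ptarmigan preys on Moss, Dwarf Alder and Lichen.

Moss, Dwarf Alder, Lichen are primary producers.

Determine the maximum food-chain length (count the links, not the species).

2 links

One longest chain: Moss → Arctic Ground Squirrel → Long-tailed Jaeger.
It has 3 species and 2 links.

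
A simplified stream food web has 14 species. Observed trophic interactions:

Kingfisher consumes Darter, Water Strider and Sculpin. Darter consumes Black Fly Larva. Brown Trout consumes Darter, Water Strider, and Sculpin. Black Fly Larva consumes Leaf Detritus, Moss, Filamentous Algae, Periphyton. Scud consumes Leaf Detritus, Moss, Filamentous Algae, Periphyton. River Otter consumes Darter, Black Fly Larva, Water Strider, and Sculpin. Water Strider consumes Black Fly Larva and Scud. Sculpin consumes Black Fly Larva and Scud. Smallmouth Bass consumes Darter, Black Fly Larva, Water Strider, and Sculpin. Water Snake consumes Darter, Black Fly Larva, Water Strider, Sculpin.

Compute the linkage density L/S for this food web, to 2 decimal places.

There are L = 31 links among S = 14 species.
L/S = 31/14 = 2.2143 ≈ 2.21.

L/S = 2.21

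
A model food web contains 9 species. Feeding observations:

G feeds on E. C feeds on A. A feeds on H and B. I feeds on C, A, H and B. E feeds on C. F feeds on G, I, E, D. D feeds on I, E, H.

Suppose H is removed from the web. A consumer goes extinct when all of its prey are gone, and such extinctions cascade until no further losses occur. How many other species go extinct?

Remove H.
Every predator of it retains at least one other prey: A still has B; I still has B, A, C; D still has E, I.
No consumer loses all prey, so no secondary extinctions occur.

0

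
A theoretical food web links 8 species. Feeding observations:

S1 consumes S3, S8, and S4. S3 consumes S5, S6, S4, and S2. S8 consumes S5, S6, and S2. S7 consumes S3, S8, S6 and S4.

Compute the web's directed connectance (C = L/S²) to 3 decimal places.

C = 0.219

The web has S = 8 species and L = 14 feeding links.
C = L / S² = 14 / 64 = 0.2188 ≈ 0.219.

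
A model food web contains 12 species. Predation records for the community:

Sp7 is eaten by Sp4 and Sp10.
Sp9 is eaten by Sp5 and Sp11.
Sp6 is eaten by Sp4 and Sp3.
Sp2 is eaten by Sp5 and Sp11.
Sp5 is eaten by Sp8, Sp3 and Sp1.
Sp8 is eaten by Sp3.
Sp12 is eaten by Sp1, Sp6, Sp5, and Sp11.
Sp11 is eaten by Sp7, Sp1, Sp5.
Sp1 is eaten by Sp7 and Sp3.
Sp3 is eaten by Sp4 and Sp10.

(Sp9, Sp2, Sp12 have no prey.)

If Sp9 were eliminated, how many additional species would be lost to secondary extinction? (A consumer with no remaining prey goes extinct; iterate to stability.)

Remove Sp9.
Every predator of it retains at least one other prey: Sp11 still has Sp2, Sp12; Sp5 still has Sp2, Sp12, Sp11.
No consumer loses all prey, so no secondary extinctions occur.

0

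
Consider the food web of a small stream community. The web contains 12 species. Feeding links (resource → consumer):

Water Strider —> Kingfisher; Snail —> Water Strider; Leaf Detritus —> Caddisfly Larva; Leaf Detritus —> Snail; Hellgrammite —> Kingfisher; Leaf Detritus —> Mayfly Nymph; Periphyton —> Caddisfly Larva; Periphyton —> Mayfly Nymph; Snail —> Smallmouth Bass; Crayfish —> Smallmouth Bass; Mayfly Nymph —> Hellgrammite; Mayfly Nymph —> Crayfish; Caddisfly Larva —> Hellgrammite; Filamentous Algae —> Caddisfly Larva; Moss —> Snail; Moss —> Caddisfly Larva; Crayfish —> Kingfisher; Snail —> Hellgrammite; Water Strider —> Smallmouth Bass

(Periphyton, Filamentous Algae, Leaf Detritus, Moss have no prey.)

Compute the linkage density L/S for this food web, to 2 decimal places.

There are L = 19 links among S = 12 species.
L/S = 19/12 = 1.5833 ≈ 1.58.

L/S = 1.58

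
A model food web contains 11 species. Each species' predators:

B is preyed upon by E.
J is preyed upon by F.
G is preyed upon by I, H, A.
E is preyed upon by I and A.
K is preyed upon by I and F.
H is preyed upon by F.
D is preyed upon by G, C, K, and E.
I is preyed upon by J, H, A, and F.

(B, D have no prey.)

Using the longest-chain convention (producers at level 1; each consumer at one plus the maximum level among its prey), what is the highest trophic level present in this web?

5

Producers (level 1): B, D.
D → K → I → H → F gives F level 5.
No species has a prey at level 5, so no species reaches level 6.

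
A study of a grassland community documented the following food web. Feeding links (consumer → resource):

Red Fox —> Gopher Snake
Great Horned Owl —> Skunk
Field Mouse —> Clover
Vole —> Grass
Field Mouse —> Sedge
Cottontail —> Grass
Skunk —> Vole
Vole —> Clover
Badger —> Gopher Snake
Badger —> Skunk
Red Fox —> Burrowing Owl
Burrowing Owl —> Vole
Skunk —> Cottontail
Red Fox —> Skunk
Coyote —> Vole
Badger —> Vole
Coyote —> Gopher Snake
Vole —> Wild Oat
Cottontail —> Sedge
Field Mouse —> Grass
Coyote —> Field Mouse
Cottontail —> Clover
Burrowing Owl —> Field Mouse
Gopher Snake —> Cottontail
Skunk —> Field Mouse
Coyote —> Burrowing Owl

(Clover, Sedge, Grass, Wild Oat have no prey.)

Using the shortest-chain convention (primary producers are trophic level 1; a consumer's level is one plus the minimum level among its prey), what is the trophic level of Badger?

Trophic level 3

Clover is a producer → level 1.
Vole eats Clover → level 2.
Badger eats Vole → level 3.
No prey of Badger is below level 2, so 3 is the minimum.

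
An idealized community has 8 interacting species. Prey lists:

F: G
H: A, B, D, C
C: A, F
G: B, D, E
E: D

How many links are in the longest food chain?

5 links

One longest chain: D → E → G → F → C → H.
It has 6 species and 5 links.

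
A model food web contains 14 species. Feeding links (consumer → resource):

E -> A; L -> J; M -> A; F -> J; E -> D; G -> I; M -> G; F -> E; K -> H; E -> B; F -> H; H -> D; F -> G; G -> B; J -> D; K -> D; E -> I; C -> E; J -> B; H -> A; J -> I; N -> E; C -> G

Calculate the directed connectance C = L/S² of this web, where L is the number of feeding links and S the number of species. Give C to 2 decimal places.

C = 0.12

The web has S = 14 species and L = 23 feeding links.
C = L / S² = 23 / 196 = 0.1173 ≈ 0.12.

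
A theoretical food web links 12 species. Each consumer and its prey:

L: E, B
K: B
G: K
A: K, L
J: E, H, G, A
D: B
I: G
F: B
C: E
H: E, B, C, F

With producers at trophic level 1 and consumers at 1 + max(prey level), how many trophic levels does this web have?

4

Producers (level 1): E, B.
B → K → G → J gives J level 4.
No species has a prey at level 4, so no species reaches level 5.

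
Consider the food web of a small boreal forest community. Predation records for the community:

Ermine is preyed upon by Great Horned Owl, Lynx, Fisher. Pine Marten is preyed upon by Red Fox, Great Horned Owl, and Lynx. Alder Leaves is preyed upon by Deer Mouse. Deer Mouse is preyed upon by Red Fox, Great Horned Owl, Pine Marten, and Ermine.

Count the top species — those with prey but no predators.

Top species (has prey, but nothing eats it): Great Horned Owl, Lynx, Red Fox, Fisher.
Count: 4.

4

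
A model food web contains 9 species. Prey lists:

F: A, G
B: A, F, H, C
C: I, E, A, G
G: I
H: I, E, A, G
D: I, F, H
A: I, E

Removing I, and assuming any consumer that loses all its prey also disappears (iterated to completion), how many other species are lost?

1

Remove I.
Round 1: G (all prey gone) → extinct.
No further losses. Total secondary extinctions: 1.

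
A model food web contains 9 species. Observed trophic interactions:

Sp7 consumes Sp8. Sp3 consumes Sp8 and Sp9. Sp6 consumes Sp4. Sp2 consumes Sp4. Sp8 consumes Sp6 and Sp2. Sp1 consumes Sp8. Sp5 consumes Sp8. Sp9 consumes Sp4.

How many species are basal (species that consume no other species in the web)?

1

Basal species (no prey listed): Sp4.
Count: 1.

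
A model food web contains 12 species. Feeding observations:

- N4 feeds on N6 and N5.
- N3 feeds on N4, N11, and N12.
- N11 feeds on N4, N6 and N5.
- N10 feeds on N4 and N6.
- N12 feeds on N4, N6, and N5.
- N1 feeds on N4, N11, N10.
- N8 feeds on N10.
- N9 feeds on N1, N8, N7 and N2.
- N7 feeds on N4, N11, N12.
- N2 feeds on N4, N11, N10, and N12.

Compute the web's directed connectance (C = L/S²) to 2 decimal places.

The web has S = 12 species and L = 28 feeding links.
C = L / S² = 28 / 144 = 0.1944 ≈ 0.19.

C = 0.19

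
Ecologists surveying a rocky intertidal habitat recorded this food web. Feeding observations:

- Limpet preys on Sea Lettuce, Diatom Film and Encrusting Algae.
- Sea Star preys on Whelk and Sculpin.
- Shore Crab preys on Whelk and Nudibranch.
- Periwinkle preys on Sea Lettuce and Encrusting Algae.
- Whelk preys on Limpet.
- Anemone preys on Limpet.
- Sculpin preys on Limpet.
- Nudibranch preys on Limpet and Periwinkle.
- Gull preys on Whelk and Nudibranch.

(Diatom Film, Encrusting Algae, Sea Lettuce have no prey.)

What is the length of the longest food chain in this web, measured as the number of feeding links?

3 links

One longest chain: Encrusting Algae → Periwinkle → Nudibranch → Gull.
It has 4 species and 3 links.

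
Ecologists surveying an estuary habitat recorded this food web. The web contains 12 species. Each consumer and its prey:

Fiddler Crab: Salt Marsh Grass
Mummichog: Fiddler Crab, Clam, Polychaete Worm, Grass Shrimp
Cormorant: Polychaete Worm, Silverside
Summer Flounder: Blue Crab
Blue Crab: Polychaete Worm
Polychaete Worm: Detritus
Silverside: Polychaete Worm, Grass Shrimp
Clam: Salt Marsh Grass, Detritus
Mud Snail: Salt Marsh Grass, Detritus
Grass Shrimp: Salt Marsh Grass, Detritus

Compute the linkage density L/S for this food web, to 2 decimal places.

L/S = 1.50

There are L = 18 links among S = 12 species.
L/S = 18/12 = 1.5000 ≈ 1.50.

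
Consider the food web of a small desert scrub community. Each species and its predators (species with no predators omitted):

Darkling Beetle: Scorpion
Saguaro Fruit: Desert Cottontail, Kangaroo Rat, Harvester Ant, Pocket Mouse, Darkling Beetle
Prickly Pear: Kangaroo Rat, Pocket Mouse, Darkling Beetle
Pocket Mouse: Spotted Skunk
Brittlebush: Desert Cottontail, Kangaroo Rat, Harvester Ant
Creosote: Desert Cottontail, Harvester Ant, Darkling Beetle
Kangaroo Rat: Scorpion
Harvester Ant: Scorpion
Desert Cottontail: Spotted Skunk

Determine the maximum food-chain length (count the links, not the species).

One longest chain: Saguaro Fruit → Darkling Beetle → Scorpion.
It has 3 species and 2 links.

2 links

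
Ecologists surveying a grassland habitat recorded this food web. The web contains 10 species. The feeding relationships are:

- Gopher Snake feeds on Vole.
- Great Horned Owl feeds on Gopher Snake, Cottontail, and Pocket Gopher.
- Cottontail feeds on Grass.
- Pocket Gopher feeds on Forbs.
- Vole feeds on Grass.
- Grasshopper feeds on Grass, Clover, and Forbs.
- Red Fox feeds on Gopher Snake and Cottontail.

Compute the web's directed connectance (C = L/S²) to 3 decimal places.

C = 0.120

The web has S = 10 species and L = 12 feeding links.
C = L / S² = 12 / 100 = 0.1200 ≈ 0.120.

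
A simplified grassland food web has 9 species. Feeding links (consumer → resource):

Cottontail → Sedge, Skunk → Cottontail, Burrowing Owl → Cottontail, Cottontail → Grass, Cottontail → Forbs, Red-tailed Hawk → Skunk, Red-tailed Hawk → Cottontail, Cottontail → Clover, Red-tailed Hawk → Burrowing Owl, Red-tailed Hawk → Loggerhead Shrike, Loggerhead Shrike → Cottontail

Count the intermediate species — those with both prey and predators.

4

Intermediate species (has both prey and predators): Cottontail, Loggerhead Shrike, Skunk, Burrowing Owl.
Count: 4.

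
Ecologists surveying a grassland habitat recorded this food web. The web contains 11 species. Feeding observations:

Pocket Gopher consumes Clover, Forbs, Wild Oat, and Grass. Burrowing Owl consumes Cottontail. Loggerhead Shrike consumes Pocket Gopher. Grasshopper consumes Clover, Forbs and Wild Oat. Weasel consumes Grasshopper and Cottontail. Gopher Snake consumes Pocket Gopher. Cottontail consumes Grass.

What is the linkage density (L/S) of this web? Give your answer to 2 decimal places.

There are L = 13 links among S = 11 species.
L/S = 13/11 = 1.1818 ≈ 1.18.

L/S = 1.18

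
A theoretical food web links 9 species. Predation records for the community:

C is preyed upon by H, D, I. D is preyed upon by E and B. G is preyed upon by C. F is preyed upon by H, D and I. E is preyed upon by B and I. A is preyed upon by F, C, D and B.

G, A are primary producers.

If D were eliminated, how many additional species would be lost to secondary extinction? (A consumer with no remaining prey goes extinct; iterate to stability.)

1

Remove D.
Round 1: E (all prey gone) → extinct.
No further losses. Total secondary extinctions: 1.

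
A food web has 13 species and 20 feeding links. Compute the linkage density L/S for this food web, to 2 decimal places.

L/S = 1.54

There are L = 20 links among S = 13 species.
L/S = 20/13 = 1.5385 ≈ 1.54.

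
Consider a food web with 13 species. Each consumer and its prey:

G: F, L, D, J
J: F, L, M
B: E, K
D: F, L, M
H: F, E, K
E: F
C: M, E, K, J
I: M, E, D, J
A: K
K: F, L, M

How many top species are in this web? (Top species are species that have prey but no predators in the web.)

Top species (has prey, but nothing eats it): H, C, A, G, B, I.
Count: 6.

6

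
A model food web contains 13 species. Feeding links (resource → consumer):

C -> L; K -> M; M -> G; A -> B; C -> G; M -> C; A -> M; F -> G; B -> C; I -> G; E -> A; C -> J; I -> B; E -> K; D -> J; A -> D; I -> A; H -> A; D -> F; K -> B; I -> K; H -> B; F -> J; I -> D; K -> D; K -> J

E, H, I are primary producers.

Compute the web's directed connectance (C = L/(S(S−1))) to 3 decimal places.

C = 0.167

The web has S = 13 species and L = 26 feeding links.
C = L / (S(S−1)) = 26 / 156 = 0.1667 ≈ 0.167.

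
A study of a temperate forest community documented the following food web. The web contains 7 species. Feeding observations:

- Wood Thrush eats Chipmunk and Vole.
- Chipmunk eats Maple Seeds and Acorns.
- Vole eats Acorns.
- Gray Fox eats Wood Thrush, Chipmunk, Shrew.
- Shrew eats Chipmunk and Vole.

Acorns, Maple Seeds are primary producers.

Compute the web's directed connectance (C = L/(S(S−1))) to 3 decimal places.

C = 0.238

The web has S = 7 species and L = 10 feeding links.
C = L / (S(S−1)) = 10 / 42 = 0.2381 ≈ 0.238.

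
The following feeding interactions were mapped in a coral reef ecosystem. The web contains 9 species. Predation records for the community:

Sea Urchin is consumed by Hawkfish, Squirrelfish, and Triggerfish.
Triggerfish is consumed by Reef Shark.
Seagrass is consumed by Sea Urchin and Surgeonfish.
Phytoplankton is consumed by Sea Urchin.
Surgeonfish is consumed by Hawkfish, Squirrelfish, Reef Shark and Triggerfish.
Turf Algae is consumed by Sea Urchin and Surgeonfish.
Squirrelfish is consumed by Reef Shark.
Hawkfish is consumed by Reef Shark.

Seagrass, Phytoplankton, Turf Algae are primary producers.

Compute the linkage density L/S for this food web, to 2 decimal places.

There are L = 15 links among S = 9 species.
L/S = 15/9 = 1.6667 ≈ 1.67.

L/S = 1.67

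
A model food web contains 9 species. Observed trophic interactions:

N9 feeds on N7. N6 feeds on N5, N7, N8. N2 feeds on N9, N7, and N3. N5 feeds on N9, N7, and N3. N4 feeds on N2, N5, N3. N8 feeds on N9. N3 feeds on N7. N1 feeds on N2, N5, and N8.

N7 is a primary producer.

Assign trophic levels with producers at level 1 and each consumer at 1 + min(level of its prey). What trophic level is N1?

Trophic level 3

N7 is a producer → level 1.
N2 eats N7 → level 2.
N1 eats N2 → level 3.
No prey of N1 is below level 2, so 3 is the minimum.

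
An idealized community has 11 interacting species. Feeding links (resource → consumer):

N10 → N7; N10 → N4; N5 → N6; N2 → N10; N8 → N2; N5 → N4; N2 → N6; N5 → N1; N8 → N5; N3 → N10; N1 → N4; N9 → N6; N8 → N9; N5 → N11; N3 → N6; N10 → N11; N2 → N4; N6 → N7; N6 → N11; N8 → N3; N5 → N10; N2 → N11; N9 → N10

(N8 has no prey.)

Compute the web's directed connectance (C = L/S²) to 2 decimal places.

C = 0.19

The web has S = 11 species and L = 23 feeding links.
C = L / S² = 23 / 121 = 0.1901 ≈ 0.19.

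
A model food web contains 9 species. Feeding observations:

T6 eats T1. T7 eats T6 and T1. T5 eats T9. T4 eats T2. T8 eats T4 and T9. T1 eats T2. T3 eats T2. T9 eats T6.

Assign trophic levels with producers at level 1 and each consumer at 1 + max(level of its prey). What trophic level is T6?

Trophic level 3

T2 is a producer → level 1.
T1 eats T2 → level 2.
T6 eats T1 → level 3.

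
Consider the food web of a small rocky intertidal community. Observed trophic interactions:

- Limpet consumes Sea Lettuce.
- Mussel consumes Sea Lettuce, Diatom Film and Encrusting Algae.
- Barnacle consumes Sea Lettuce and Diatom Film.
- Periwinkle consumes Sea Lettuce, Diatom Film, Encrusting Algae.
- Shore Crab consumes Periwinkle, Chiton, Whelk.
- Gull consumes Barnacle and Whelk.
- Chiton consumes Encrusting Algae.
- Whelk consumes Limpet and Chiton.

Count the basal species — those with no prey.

3

Basal species (no prey listed): Encrusting Algae, Sea Lettuce, Diatom Film.
Count: 3.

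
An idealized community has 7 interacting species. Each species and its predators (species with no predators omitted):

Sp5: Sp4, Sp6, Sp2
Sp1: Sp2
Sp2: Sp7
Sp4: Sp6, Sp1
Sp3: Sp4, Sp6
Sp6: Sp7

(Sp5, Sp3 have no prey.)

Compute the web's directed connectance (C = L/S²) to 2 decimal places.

The web has S = 7 species and L = 10 feeding links.
C = L / S² = 10 / 49 = 0.2041 ≈ 0.20.

C = 0.20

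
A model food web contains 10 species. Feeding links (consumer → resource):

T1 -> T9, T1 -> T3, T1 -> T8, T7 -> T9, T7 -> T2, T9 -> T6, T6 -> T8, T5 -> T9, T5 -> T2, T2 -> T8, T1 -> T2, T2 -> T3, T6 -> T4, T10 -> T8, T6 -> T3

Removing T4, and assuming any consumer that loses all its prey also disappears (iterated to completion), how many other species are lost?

Remove T4.
Every predator of it retains at least one other prey: T6 still has T3, T8.
No consumer loses all prey, so no secondary extinctions occur.

0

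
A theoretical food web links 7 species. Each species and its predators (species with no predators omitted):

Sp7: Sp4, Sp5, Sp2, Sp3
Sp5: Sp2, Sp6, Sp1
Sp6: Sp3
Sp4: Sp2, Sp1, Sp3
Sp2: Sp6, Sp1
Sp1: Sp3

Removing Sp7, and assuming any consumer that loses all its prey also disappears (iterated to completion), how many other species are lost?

6

Remove Sp7.
Round 1: Sp4 (all prey gone), Sp5 (all prey gone) → extinct.
Round 2: Sp2 (all prey gone) → extinct.
Round 3: Sp6 (all prey gone), Sp1 (all prey gone) → extinct.
Round 4: Sp3 (all prey gone) → extinct.
No further losses. Total secondary extinctions: 6.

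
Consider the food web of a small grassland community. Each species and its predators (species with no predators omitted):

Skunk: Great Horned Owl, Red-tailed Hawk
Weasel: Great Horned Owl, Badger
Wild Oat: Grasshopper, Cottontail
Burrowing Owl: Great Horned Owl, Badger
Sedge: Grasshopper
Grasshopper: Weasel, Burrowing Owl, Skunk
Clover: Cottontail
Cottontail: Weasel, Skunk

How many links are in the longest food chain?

One longest chain: Wild Oat → Grasshopper → Weasel → Great Horned Owl.
It has 4 species and 3 links.

3 links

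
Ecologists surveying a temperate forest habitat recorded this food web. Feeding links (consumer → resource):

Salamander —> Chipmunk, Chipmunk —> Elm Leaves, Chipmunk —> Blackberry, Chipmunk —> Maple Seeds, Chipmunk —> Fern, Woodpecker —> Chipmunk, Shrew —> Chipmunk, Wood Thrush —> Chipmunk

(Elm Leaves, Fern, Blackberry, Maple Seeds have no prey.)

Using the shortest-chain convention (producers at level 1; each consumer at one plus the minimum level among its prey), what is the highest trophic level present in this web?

3

Producers (level 1): Elm Leaves, Fern, Blackberry, Maple Seeds.
Following each consumer down to its lowest-level prey: Elm Leaves → Chipmunk → Wood Thrush (levels 1 through 3).
All prey of Wood Thrush (Chipmunk 2) are at level 2 or above, so Wood Thrush is at level 1 + 2 = 3.
Every consumer has at least one prey at level 2 or below, so none exceeds level 3.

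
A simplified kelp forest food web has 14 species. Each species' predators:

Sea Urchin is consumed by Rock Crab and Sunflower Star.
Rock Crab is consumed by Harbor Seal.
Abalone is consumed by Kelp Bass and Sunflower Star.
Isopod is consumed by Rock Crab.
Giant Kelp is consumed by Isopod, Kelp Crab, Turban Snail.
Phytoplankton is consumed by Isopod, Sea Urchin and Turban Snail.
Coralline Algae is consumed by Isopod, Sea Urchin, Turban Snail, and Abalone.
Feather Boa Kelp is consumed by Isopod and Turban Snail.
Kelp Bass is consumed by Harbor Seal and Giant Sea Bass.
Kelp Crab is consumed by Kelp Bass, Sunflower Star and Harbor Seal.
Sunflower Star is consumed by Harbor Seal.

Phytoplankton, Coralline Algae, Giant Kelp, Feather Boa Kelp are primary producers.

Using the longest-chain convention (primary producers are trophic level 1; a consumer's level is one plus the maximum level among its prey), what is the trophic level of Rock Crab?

Trophic level 3

Phytoplankton is a producer → level 1.
Sea Urchin eats Phytoplankton (level 1); other prey at levels: Coralline Algae 1 → level 2.
Rock Crab eats Sea Urchin (level 2); other prey at levels: Isopod 2 → level 3.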